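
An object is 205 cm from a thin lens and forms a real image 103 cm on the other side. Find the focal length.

Real image ⇒ d_i = +103 cm.
1/f = 1/d_o + 1/d_i = 1/(205) + 1/(103) = 0.01459, so f = 68.6 cm.
Since f is positive, the thin lens is converging.

f = 68.6 cm (converging)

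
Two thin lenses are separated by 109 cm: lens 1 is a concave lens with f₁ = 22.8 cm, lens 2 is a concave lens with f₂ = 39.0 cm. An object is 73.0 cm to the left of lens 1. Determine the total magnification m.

f₁ = −22.8 cm (diverging).
Lens 1: 1/d_i1 = 1/(-22.8) − 1/(73.0) = -0.05756, so d_i1 = -17.37 cm; m₁ = −d_i1/d_o1 = +0.2379.
d_o2 = 109 − (-17.37) = 126.4 cm.
f₂ = −39.0 cm (diverging).
Lens 2: 1/d_i2 = 1/(-39.0) − 1/(126.4) = -0.03355, so d_i2 = -29.80 cm; m₂ = −d_i2/d_o2 = +0.2358.
m = m₁·m₂ = (+0.2379)(+0.2358) = +0.0561.

m = +0.0561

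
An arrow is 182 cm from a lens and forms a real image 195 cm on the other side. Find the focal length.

Real image ⇒ d_i = +195 cm.
1/f = 1/d_o + 1/d_i = 1/(182) + 1/(195) = 0.01062, so f = 94.1 cm.
Since f is positive, the lens is converging.

f = 94.1 cm (converging)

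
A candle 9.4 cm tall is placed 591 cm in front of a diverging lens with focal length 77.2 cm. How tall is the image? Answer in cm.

For a diverging lens, f = -77.2 cm.
1/d_i = 1/f − 1/d_o = 1/(-77.20) − 1/(591) = -0.01465, so d_i = -68.28 cm.
m = −d_i/d_o = +0.1155.
|h_i| = |m|·h_o = 0.1155 × 9.4 = 1.09 cm. The image is virtual, upright and reduced, on the same side as the object.

1.09 cm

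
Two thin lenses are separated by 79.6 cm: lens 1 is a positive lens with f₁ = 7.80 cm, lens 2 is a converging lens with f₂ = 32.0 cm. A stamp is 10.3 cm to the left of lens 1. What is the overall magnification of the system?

m = +6.46

Lens 1: 1/d_i1 = 1/(7.80) − 1/(10.3) = 0.03112, so d_i1 = 32.14 cm; m₁ = −d_i1/d_o1 = -3.120.
d_o2 = 79.6 − (32.14) = 47.46 cm.
Lens 2: 1/d_i2 = 1/(32.0) − 1/(47.46) = 0.01018, so d_i2 = 98.24 cm; m₂ = −d_i2/d_o2 = -2.070.
m = m₁·m₂ = (-3.120)(-2.070) = +6.46.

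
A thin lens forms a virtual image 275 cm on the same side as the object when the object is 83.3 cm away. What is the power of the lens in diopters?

Virtual image ⇒ d_i = −275 cm.
1/f = 1/d_o + 1/d_i = 1/(83.3) + 1/(-275) = 0.008368 cm⁻¹.
f = 119.5 cm = 1.195 m, so P = 1/f = +0.837 D.

P = +0.837 D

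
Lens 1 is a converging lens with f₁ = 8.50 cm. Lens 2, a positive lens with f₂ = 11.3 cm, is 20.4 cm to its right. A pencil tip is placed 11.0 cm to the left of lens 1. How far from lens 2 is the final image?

Lens 1: 1/d_i1 = 1/f₁ − 1/d_o1 = 1/(8.50) − 1/(11.0) = 0.02674, so d_i1 = 37.40 cm.
The intermediate image is 37.40 cm to the right of lens 1, which lies 17.00 cm to the right of lens 2 — a virtual object — so d_o2 = −17.00 cm.
Lens 2: 1/d_i2 = 1/f₂ − 1/d_o2 = 1/(11.3) − 1/(-17.00) = 0.1473, so d_i2 = 6.79 cm.
The final image is real, 6.79 cm to the right of lens 2 (overall magnification ≈ -1.4).

6.79 cm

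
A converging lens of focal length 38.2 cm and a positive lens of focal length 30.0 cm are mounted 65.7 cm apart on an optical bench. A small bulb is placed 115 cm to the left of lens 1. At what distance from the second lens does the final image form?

Lens 1: 1/d_i1 = 1/f₁ − 1/d_o1 = 1/(38.2) − 1/(115) = 0.01748, so d_i1 = 57.20 cm.
The intermediate image is 57.20 cm to the right of lens 1, which is 65.7 − (57.20) = 8.500 cm to the left of lens 2, so d_o2 = +8.500 cm.
Lens 2: 1/d_i2 = 1/f₂ − 1/d_o2 = 1/(30.0) − 1/(8.500) = -0.08431, so d_i2 = -11.9 cm.
The final image is virtual, 11.9 cm to the left of lens 2 (overall magnification ≈ -0.69).

11.9 cm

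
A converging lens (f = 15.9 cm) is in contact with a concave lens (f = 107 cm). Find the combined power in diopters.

P = +5.35 D

P₁ = 1/f₁ = 1/(0.159 m) = +6.289 D; P₂ = 1/f₂ = 1/(-1.07 m) = -0.9346 D.
For thin lenses in contact, P = P₁ + P₂ = (+6.289) + (-0.9346) = +5.35 D.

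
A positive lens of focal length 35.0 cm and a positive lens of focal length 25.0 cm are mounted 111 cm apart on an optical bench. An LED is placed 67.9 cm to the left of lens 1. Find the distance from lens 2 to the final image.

70.4 cm

Lens 1: 1/d_i1 = 1/f₁ − 1/d_o1 = 1/(35.0) − 1/(67.9) = 0.01384, so d_i1 = 72.23 cm.
The intermediate image is 72.23 cm to the right of lens 1, which is 111 − (72.23) = 38.77 cm to the left of lens 2, so d_o2 = +38.77 cm.
Lens 2: 1/d_i2 = 1/f₂ − 1/d_o2 = 1/(25.0) − 1/(38.77) = 0.01421, so d_i2 = 70.4 cm.
The final image is real, 70.4 cm to the right of lens 2 (overall magnification ≈ 1.9).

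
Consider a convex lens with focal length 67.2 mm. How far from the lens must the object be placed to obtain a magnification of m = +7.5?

m = −d_i/d_o ⇒ d_i = −m·d_o.
1/f = 1/d_o + 1/d_i = 1/d_o − 1/(m·d_o) = (1 − 1/m)/d_o, so d_o = f(1 − 1/m) = (67.20)(1 − 1/(+7.5)) = 58.2 mm.

58.2 mm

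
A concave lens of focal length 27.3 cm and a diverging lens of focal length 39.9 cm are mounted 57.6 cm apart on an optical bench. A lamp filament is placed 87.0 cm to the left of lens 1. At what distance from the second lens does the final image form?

26.4 cm

Lens 1 is diverging, so f₁ = −27.3 cm.
Lens 1: 1/d_i1 = 1/f₁ − 1/d_o1 = 1/(-27.3) − 1/(87.0) = -0.04812, so d_i1 = -20.78 cm.
The intermediate image is 20.78 cm to the left of lens 1 (virtual), which is 57.6 − (-20.78) = 78.38 cm to the left of lens 2, so d_o2 = +78.38 cm.
Lens 2 is diverging, so f₂ = −39.9 cm.
Lens 2: 1/d_i2 = 1/f₂ − 1/d_o2 = 1/(-39.9) − 1/(78.38) = -0.03782, so d_i2 = -26.4 cm.
The final image is virtual, 26.4 cm to the left of lens 2 (overall magnification ≈ 0.081).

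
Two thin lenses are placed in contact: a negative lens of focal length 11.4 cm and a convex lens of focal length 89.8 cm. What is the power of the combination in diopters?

P₁ = 1/f₁ = 1/(-0.114 m) = -8.772 D; P₂ = 1/f₂ = 1/(0.898 m) = +1.114 D.
For thin lenses in contact, P = P₁ + P₂ = (-8.772) + (+1.114) = -7.66 D.

P = -7.66 D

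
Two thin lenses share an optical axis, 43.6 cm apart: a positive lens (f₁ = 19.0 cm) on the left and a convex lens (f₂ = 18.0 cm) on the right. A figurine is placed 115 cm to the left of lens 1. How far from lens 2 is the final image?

Lens 1: 1/d_i1 = 1/f₁ − 1/d_o1 = 1/(19.0) − 1/(115) = 0.04394, so d_i1 = 22.76 cm.
The intermediate image is 22.76 cm to the right of lens 1, which is 43.6 − (22.76) = 20.84 cm to the left of lens 2, so d_o2 = +20.84 cm.
Lens 2: 1/d_i2 = 1/f₂ − 1/d_o2 = 1/(18.0) − 1/(20.84) = 0.007571, so d_i2 = 132 cm.
The final image is real, 132 cm to the right of lens 2 (overall magnification ≈ 1.3).

132 cm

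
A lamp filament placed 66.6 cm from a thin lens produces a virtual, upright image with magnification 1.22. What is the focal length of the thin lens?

m = −d_i/d_o ⇒ d_i = −m·d_o = −(+1.22)·(66.6) = -81.25 cm.
1/f = 1/d_o + 1/d_i = 1/(66.6) + 1/(-81.25) = 0.002707, so f = 369 cm.
Since f is positive, the thin lens is converging.

f = 369 cm (converging)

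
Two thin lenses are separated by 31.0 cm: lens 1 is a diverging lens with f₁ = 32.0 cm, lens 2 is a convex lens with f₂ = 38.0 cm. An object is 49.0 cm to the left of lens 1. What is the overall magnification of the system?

f₁ = −32.0 cm (diverging).
Lens 1: 1/d_i1 = 1/(-32.0) − 1/(49.0) = -0.05166, so d_i1 = -19.36 cm; m₁ = −d_i1/d_o1 = +0.3951.
d_o2 = 31.0 − (-19.36) = 50.36 cm.
Lens 2: 1/d_i2 = 1/(38.0) − 1/(50.36) = 0.006459, so d_i2 = 154.8 cm; m₂ = −d_i2/d_o2 = -3.074.
m = m₁·m₂ = (+0.3951)(-3.074) = -1.21.

m = -1.21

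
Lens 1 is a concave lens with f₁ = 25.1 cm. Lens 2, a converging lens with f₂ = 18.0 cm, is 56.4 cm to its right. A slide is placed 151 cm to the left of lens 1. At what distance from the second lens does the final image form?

23.4 cm

Lens 1 is diverging, so f₁ = −25.1 cm.
Lens 1: 1/d_i1 = 1/f₁ − 1/d_o1 = 1/(-25.1) − 1/(151) = -0.04646, so d_i1 = -21.52 cm.
The intermediate image is 21.52 cm to the left of lens 1 (virtual), which is 56.4 − (-21.52) = 77.92 cm to the left of lens 2, so d_o2 = +77.92 cm.
Lens 2: 1/d_i2 = 1/f₂ − 1/d_o2 = 1/(18.0) − 1/(77.92) = 0.04272, so d_i2 = 23.4 cm.
The final image is real, 23.4 cm to the right of lens 2 (overall magnification ≈ -0.043).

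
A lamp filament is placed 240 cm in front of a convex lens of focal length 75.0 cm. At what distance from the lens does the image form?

Thin-lens equation: 1/d_i = 1/f − 1/d_o = 1/(75.00) − 1/(240) = 0.01333 − 0.004167 = 0.009167, so d_i = 109 cm.
The image is real, inverted and reduced, on the far side of the lens.

109 cm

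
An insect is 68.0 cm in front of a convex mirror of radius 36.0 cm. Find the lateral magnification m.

f = R/2 = 36.0/2 = 18.00 cm; for a convex mirror, f = -18.00 cm.
1/d_i = 1/f − 1/d_o = 1/(-18.00) − 1/(68.0) = -0.07026, so d_i = -14.23 cm.
m = −d_i/d_o = −(-14.23)/(68.0) = +0.209.
The image is virtual, upright and reduced, behind the mirror.

m = +0.209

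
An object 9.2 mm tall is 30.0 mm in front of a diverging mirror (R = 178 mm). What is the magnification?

m = +0.748

f = R/2 = 178/2 = 89.00 mm; for a diverging mirror, f = -89.00 mm.
1/d_i = 1/f − 1/d_o = 1/(-89.00) − 1/(30.0) = -0.04457, so d_i = -22.44 mm.
m = −d_i/d_o = −(-22.44)/(30.0) = +0.748.
The image is virtual, upright and reduced, behind the mirror.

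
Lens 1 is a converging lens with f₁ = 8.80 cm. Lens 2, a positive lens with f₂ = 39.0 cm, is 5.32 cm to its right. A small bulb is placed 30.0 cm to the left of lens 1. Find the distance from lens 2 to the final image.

Lens 1: 1/d_i1 = 1/f₁ − 1/d_o1 = 1/(8.80) − 1/(30.0) = 0.08030, so d_i1 = 12.45 cm.
The intermediate image is 12.45 cm to the right of lens 1, which lies 7.130 cm to the right of lens 2 — a virtual object — so d_o2 = −7.130 cm.
Lens 2: 1/d_i2 = 1/f₂ − 1/d_o2 = 1/(39.0) − 1/(-7.130) = 0.1659, so d_i2 = 6.03 cm.
The final image is real, 6.03 cm to the right of lens 2 (overall magnification ≈ -0.35).

6.03 cm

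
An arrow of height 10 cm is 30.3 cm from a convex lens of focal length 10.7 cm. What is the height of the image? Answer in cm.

1/d_i = 1/f − 1/d_o = 1/(10.70) − 1/(30.3) = 0.06045, so d_i = 16.54 cm.
m = −d_i/d_o = -0.5459.
|h_i| = |m|·h_o = 0.5459 × 10 = 5.46 cm. The image is real, inverted and reduced, on the far side of the lens.

5.46 cm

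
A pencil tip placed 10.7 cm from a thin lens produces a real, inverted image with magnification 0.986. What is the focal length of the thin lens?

m = −d_i/d_o ⇒ d_i = −m·d_o = −(-0.986)·(10.7) = 10.55 cm.
1/f = 1/d_o + 1/d_i = 1/(10.7) + 1/(10.55) = 0.1882, so f = 5.31 cm.
Since f is positive, the thin lens is converging.

f = 5.31 cm (converging)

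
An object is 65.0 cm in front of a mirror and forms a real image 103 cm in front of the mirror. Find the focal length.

f = 39.9 cm (concave)

Real image ⇒ d_i = +103 cm.
1/f = 1/d_o + 1/d_i = 1/(65.0) + 1/(103) = 0.02509, so f = 39.9 cm.
Since f is positive, the mirror is concave.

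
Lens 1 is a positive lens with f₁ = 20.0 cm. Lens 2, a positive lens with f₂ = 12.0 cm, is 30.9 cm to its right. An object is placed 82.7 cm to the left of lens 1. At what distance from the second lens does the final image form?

7.25 cm

Lens 1: 1/d_i1 = 1/f₁ − 1/d_o1 = 1/(20.0) − 1/(82.7) = 0.03791, so d_i1 = 26.38 cm.
The intermediate image is 26.38 cm to the right of lens 1, which is 30.9 − (26.38) = 4.520 cm to the left of lens 2, so d_o2 = +4.520 cm.
Lens 2: 1/d_i2 = 1/f₂ − 1/d_o2 = 1/(12.0) − 1/(4.520) = -0.1379, so d_i2 = -7.25 cm.
The final image is virtual, 7.25 cm to the left of lens 2 (overall magnification ≈ -0.51).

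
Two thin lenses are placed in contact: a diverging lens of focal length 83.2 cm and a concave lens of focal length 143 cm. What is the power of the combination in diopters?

P = -1.90 D

P₁ = 1/f₁ = 1/(-0.832 m) = -1.202 D; P₂ = 1/f₂ = 1/(-1.43 m) = -0.6993 D.
For thin lenses in contact, P = P₁ + P₂ = (-1.202) + (-0.6993) = -1.90 D.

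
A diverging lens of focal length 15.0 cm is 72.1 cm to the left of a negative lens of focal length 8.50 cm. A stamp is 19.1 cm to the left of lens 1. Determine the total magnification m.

f₁ = −15.0 cm (diverging).
Lens 1: 1/d_i1 = 1/(-15.0) − 1/(19.1) = -0.1190, so d_i1 = -8.402 cm; m₁ = −d_i1/d_o1 = +0.4399.
d_o2 = 72.1 − (-8.402) = 80.50 cm.
f₂ = −8.50 cm (diverging).
Lens 2: 1/d_i2 = 1/(-8.50) − 1/(80.50) = -0.1301, so d_i2 = -7.688 cm; m₂ = −d_i2/d_o2 = +0.09551.
m = m₁·m₂ = (+0.4399)(+0.09551) = +0.0420.

m = +0.0420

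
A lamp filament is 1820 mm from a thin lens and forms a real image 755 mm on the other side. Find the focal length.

f = 534 mm (converging)

Real image ⇒ d_i = +755 mm.
1/f = 1/d_o + 1/d_i = 1/(1820) + 1/(755) = 0.001874, so f = 534 mm.
Since f is positive, the thin lens is converging.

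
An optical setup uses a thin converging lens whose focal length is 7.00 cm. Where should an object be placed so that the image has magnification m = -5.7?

m = −d_i/d_o ⇒ d_i = −m·d_o.
1/f = 1/d_o + 1/d_i = 1/d_o − 1/(m·d_o) = (1 − 1/m)/d_o, so d_o = f(1 − 1/m) = (7.000)(1 − 1/(-5.7)) = 8.23 cm.

8.23 cm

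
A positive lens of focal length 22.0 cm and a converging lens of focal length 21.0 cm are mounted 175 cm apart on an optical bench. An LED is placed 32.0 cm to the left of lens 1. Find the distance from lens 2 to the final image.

Lens 1: 1/d_i1 = 1/f₁ − 1/d_o1 = 1/(22.0) − 1/(32.0) = 0.01420, so d_i1 = 70.40 cm.
The intermediate image is 70.40 cm to the right of lens 1, which is 175 − (70.40) = 104.6 cm to the left of lens 2, so d_o2 = +104.6 cm.
Lens 2: 1/d_i2 = 1/f₂ − 1/d_o2 = 1/(21.0) − 1/(104.6) = 0.03806, so d_i2 = 26.3 cm.
The final image is real, 26.3 cm to the right of lens 2 (overall magnification ≈ 0.55).

26.3 cm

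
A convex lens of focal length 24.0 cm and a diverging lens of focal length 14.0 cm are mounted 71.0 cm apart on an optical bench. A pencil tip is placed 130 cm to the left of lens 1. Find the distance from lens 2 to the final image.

10.5 cm

Lens 1: 1/d_i1 = 1/f₁ − 1/d_o1 = 1/(24.0) − 1/(130) = 0.03397, so d_i1 = 29.43 cm.
The intermediate image is 29.43 cm to the right of lens 1, which is 71.0 − (29.43) = 41.57 cm to the left of lens 2, so d_o2 = +41.57 cm.
Lens 2 is diverging, so f₂ = −14.0 cm.
Lens 2: 1/d_i2 = 1/f₂ − 1/d_o2 = 1/(-14.0) − 1/(41.57) = -0.09548, so d_i2 = -10.5 cm.
The final image is virtual, 10.5 cm to the left of lens 2 (overall magnification ≈ -0.057).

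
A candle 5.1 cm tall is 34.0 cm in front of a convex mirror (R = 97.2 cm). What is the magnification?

m = +0.588

f = R/2 = 97.2/2 = 48.60 cm; for a convex mirror, f = -48.60 cm.
1/d_i = 1/f − 1/d_o = 1/(-48.60) − 1/(34.0) = -0.04999, so d_i = -20.00 cm.
m = −d_i/d_o = −(-20.00)/(34.0) = +0.588.
The image is virtual, upright and reduced, behind the mirror.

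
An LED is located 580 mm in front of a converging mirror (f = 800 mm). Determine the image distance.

2110 mm

Mirror equation: 1/v = 1/f − 1/u = 1/(800.0) − 1/(580) = 0.001250 − 0.001724 = -0.0004741, so v = -2110 mm.
The image is virtual, upright and enlarged, behind the mirror.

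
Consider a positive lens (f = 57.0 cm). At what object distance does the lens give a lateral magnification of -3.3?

74.3 cm

m = −d_i/d_o ⇒ d_i = −m·d_o.
1/f = 1/d_o + 1/d_i = 1/d_o − 1/(m·d_o) = (1 − 1/m)/d_o, so d_o = f(1 − 1/m) = (57.00)(1 − 1/(-3.3)) = 74.3 cm.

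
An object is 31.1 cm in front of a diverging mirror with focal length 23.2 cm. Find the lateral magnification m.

m = +0.427

For a diverging mirror, f = -23.2 cm.
1/d_i = 1/f − 1/d_o = 1/(-23.20) − 1/(31.1) = -0.07526, so d_i = -13.29 cm.
m = −d_i/d_o = −(-13.29)/(31.1) = +0.427.
The image is virtual, upright and reduced, behind the mirror.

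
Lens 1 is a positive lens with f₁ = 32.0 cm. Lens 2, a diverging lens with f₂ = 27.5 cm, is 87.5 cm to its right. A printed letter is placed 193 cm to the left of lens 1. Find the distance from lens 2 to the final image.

17.6 cm

Lens 1: 1/d_i1 = 1/f₁ − 1/d_o1 = 1/(32.0) − 1/(193) = 0.02607, so d_i1 = 38.36 cm.
The intermediate image is 38.36 cm to the right of lens 1, which is 87.5 − (38.36) = 49.14 cm to the left of lens 2, so d_o2 = +49.14 cm.
Lens 2 is diverging, so f₂ = −27.5 cm.
Lens 2: 1/d_i2 = 1/f₂ − 1/d_o2 = 1/(-27.5) − 1/(49.14) = -0.05671, so d_i2 = -17.6 cm.
The final image is virtual, 17.6 cm to the left of lens 2 (overall magnification ≈ -0.071).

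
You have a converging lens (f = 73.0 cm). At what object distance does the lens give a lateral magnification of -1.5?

m = −d_i/d_o ⇒ d_i = −m·d_o.
1/f = 1/d_o + 1/d_i = 1/d_o − 1/(m·d_o) = (1 − 1/m)/d_o, so d_o = f(1 − 1/m) = (73.00)(1 − 1/(-1.5)) = 122 cm.

122 cm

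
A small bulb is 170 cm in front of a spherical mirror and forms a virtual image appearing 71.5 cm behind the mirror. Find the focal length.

Virtual image ⇒ d_i = −71.5 cm.
1/f = 1/d_o + 1/d_i = 1/(170) + 1/(-71.5) = -0.008104, so f = -123 cm.
Since f is negative, the spherical mirror is convex.

f = -123 cm (convex)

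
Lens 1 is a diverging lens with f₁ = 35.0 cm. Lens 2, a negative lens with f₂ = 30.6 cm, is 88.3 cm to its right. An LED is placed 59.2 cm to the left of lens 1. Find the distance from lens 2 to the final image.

Lens 1 is diverging, so f₁ = −35.0 cm.
Lens 1: 1/d_i1 = 1/f₁ − 1/d_o1 = 1/(-35.0) − 1/(59.2) = -0.04546, so d_i1 = -22.00 cm.
The intermediate image is 22.00 cm to the left of lens 1 (virtual), which is 88.3 − (-22.00) = 110.3 cm to the left of lens 2, so d_o2 = +110.3 cm.
Lens 2 is diverging, so f₂ = −30.6 cm.
Lens 2: 1/d_i2 = 1/f₂ − 1/d_o2 = 1/(-30.6) − 1/(110.3) = -0.04175, so d_i2 = -24.0 cm.
The final image is virtual, 24.0 cm to the left of lens 2 (overall magnification ≈ 0.081).

24.0 cm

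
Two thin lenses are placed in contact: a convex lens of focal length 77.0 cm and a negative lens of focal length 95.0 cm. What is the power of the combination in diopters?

P₁ = 1/f₁ = 1/(0.770 m) = +1.299 D; P₂ = 1/f₂ = 1/(-0.950 m) = -1.053 D.
For thin lenses in contact, P = P₁ + P₂ = (+1.299) + (-1.053) = +0.246 D.

P = +0.246 D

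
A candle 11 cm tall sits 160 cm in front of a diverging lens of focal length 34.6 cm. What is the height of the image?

1.96 cm

For a diverging lens, f = -34.6 cm.
1/d_i = 1/f − 1/d_o = 1/(-34.60) − 1/(160) = -0.03515, so d_i = -28.45 cm.
m = −d_i/d_o = +0.1778.
|h_i| = |m|·h_o = 0.1778 × 11 = 1.96 cm. The image is virtual, upright and reduced, on the same side as the object.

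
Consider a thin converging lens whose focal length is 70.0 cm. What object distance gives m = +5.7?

m = −d_i/d_o ⇒ d_i = −m·d_o.
1/f = 1/d_o + 1/d_i = 1/d_o − 1/(m·d_o) = (1 − 1/m)/d_o, so d_o = f(1 − 1/m) = (70.00)(1 − 1/(+5.7)) = 57.7 cm.

57.7 cm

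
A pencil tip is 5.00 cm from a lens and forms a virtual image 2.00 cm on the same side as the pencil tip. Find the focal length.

Virtual image ⇒ d_i = −2.00 cm.
1/f = 1/d_o + 1/d_i = 1/(5.00) + 1/(-2.00) = -0.3000, so f = -3.33 cm.
Since f is negative, the lens is diverging.

f = -3.33 cm (diverging)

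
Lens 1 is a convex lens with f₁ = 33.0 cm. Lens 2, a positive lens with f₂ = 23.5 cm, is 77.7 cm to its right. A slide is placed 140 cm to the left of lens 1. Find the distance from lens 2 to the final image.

Lens 1: 1/d_i1 = 1/f₁ − 1/d_o1 = 1/(33.0) − 1/(140) = 0.02316, so d_i1 = 43.18 cm.
The intermediate image is 43.18 cm to the right of lens 1, which is 77.7 − (43.18) = 34.52 cm to the left of lens 2, so d_o2 = +34.52 cm.
Lens 2: 1/d_i2 = 1/f₂ − 1/d_o2 = 1/(23.5) − 1/(34.52) = 0.01358, so d_i2 = 73.6 cm.
The final image is real, 73.6 cm to the right of lens 2 (overall magnification ≈ 0.66).

73.6 cm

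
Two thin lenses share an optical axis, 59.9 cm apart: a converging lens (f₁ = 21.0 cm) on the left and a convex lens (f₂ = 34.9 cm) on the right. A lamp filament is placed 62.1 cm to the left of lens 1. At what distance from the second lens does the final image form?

146 cm

Lens 1: 1/d_i1 = 1/f₁ − 1/d_o1 = 1/(21.0) − 1/(62.1) = 0.03152, so d_i1 = 31.73 cm.
The intermediate image is 31.73 cm to the right of lens 1, which is 59.9 − (31.73) = 28.17 cm to the left of lens 2, so d_o2 = +28.17 cm.
Lens 2: 1/d_i2 = 1/f₂ − 1/d_o2 = 1/(34.9) − 1/(28.17) = -0.006845, so d_i2 = -146 cm.
The final image is virtual, 146 cm to the left of lens 2 (overall magnification ≈ -2.6).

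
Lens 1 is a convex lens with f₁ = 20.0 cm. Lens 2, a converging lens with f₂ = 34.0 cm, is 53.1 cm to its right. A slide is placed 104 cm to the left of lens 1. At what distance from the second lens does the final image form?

Lens 1: 1/d_i1 = 1/f₁ − 1/d_o1 = 1/(20.0) − 1/(104) = 0.04038, so d_i1 = 24.76 cm.
The intermediate image is 24.76 cm to the right of lens 1, which is 53.1 − (24.76) = 28.34 cm to the left of lens 2, so d_o2 = +28.34 cm.
Lens 2: 1/d_i2 = 1/f₂ − 1/d_o2 = 1/(34.0) − 1/(28.34) = -0.005874, so d_i2 = -170 cm.
The final image is virtual, 170 cm to the left of lens 2 (overall magnification ≈ -1.4).

170 cm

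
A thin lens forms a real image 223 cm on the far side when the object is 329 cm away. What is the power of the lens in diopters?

P = +0.752 D

d_i = +223 cm.
1/f = 1/d_o + 1/d_i = 1/(329) + 1/(223) = 0.007524 cm⁻¹.
f = 132.9 cm = 1.329 m, so P = 1/f = +0.752 D.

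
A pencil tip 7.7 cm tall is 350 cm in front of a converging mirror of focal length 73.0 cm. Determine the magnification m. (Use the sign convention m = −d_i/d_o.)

m = -0.264

1/d_i = 1/f − 1/d_o = 1/(73.00) − 1/(350) = 0.01084, so d_i = 92.24 cm.
m = −d_i/d_o = −(92.24)/(350) = -0.264.
The image is real, inverted and reduced, in front of the mirror.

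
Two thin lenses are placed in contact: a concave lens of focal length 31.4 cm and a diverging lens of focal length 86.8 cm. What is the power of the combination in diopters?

P = -4.34 D

P₁ = 1/f₁ = 1/(-0.314 m) = -3.185 D; P₂ = 1/f₂ = 1/(-0.868 m) = -1.152 D.
For thin lenses in contact, P = P₁ + P₂ = (-3.185) + (-1.152) = -4.34 D.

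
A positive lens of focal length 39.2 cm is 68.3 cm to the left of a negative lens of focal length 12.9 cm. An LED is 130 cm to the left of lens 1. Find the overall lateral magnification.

m = -0.222

Lens 1: 1/d_i1 = 1/(39.2) − 1/(130) = 0.01782, so d_i1 = 56.12 cm; m₁ = −d_i1/d_o1 = -0.4317.
d_o2 = 68.3 − (56.12) = 12.18 cm.
f₂ = −12.9 cm (diverging).
Lens 2: 1/d_i2 = 1/(-12.9) − 1/(12.18) = -0.1596, so d_i2 = -6.265 cm; m₂ = −d_i2/d_o2 = +0.5144.
m = m₁·m₂ = (-0.4317)(+0.5144) = -0.222.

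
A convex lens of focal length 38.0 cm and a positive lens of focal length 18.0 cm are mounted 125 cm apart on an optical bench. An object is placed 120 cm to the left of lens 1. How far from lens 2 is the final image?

24.3 cm

Lens 1: 1/d_i1 = 1/f₁ − 1/d_o1 = 1/(38.0) − 1/(120) = 0.01798, so d_i1 = 55.61 cm.
The intermediate image is 55.61 cm to the right of lens 1, which is 125 − (55.61) = 69.39 cm to the left of lens 2, so d_o2 = +69.39 cm.
Lens 2: 1/d_i2 = 1/f₂ − 1/d_o2 = 1/(18.0) − 1/(69.39) = 0.04114, so d_i2 = 24.3 cm.
The final image is real, 24.3 cm to the right of lens 2 (overall magnification ≈ 0.16).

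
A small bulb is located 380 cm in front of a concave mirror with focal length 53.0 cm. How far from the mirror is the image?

Mirror equation: 1/q = 1/f − 1/p = 1/(53.00) − 1/(380) = 0.01887 − 0.002632 = 0.01624, so q = 61.6 cm.
The image is real, inverted and reduced, in front of the mirror.

61.6 cm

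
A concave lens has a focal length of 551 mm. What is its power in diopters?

P = -1.81 D

For a concave lens, f = −551 mm.
f = -55.1 cm = -0.551 m.
P = 1/f = 1/(-0.551 m) = -1.81 D.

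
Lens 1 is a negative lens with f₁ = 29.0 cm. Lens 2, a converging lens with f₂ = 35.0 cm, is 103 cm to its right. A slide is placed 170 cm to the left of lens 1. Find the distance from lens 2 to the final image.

48.2 cm

Lens 1 is diverging, so f₁ = −29.0 cm.
Lens 1: 1/d_i1 = 1/f₁ − 1/d_o1 = 1/(-29.0) − 1/(170) = -0.04037, so d_i1 = -24.77 cm.
The intermediate image is 24.77 cm to the left of lens 1 (virtual), which is 103 − (-24.77) = 127.8 cm to the left of lens 2, so d_o2 = +127.8 cm.
Lens 2: 1/d_i2 = 1/f₂ − 1/d_o2 = 1/(35.0) − 1/(127.8) = 0.02075, so d_i2 = 48.2 cm.
The final image is real, 48.2 cm to the right of lens 2 (overall magnification ≈ -0.055).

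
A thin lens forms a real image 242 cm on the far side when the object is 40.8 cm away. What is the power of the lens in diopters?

P = +2.86 D

d_i = +242 cm.
1/f = 1/d_o + 1/d_i = 1/(40.8) + 1/(242) = 0.02864 cm⁻¹.
f = 34.91 cm = 0.3491 m, so P = 1/f = +2.86 D.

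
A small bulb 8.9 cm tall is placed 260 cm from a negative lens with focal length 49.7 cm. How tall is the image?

For a negative lens, f = -49.7 cm.
1/d_i = 1/f − 1/d_o = 1/(-49.70) − 1/(260) = -0.02397, so d_i = -41.72 cm.
m = −d_i/d_o = +0.1605.
|h_i| = |m|·h_o = 0.1605 × 8.9 = 1.43 cm. The image is virtual, upright and reduced, on the same side as the object.

1.43 cm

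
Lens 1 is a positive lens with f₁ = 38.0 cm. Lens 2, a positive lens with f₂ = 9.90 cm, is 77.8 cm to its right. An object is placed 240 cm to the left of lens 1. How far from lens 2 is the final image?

14.2 cm

Lens 1: 1/d_i1 = 1/f₁ − 1/d_o1 = 1/(38.0) − 1/(240) = 0.02215, so d_i1 = 45.15 cm.
The intermediate image is 45.15 cm to the right of lens 1, which is 77.8 − (45.15) = 32.65 cm to the left of lens 2, so d_o2 = +32.65 cm.
Lens 2: 1/d_i2 = 1/f₂ − 1/d_o2 = 1/(9.90) − 1/(32.65) = 0.07038, so d_i2 = 14.2 cm.
The final image is real, 14.2 cm to the right of lens 2 (overall magnification ≈ 0.082).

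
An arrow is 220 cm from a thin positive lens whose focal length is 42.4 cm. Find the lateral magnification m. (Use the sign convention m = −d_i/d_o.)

1/d_i = 1/f − 1/d_o = 1/(42.40) − 1/(220) = 0.01904, so d_i = 52.52 cm.
m = −d_i/d_o = −(52.52)/(220) = -0.239.
The image is real, inverted and reduced, on the far side of the lens.

m = -0.239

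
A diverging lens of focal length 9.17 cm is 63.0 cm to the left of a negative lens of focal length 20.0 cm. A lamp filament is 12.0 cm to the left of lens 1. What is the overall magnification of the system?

f₁ = −9.17 cm (diverging).
Lens 1: 1/d_i1 = 1/(-9.17) − 1/(12.0) = -0.1924, so d_i1 = -5.198 cm; m₁ = −d_i1/d_o1 = +0.4332.
d_o2 = 63.0 − (-5.198) = 68.20 cm.
f₂ = −20.0 cm (diverging).
Lens 2: 1/d_i2 = 1/(-20.0) − 1/(68.20) = -0.06466, so d_i2 = -15.46 cm; m₂ = −d_i2/d_o2 = +0.2268.
m = m₁·m₂ = (+0.4332)(+0.2268) = +0.0982.

m = +0.0982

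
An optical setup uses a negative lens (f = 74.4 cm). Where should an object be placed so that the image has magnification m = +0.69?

For a negative lens, f = -74.4 cm.
m = −d_i/d_o ⇒ d_i = −m·d_o.
1/f = 1/d_o + 1/d_i = 1/d_o − 1/(m·d_o) = (1 − 1/m)/d_o, so d_o = f(1 − 1/m) = (-74.40)(1 − 1/(+0.69)) = 33.4 cm.

33.4 cm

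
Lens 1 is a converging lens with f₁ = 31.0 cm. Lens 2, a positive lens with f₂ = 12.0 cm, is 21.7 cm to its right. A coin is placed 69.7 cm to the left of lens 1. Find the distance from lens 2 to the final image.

8.88 cm

Lens 1: 1/d_i1 = 1/f₁ − 1/d_o1 = 1/(31.0) − 1/(69.7) = 0.01791, so d_i1 = 55.83 cm.
The intermediate image is 55.83 cm to the right of lens 1, which lies 34.13 cm to the right of lens 2 — a virtual object — so d_o2 = −34.13 cm.
Lens 2: 1/d_i2 = 1/f₂ − 1/d_o2 = 1/(12.0) − 1/(-34.13) = 0.1126, so d_i2 = 8.88 cm.
The final image is real, 8.88 cm to the right of lens 2 (overall magnification ≈ -0.21).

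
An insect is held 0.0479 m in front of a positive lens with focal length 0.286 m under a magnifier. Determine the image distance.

0.0575 m

Thin-lens equation: 1/d_i = 1/f − 1/d_o = 1/(0.2860) − 1/(0.0479) = 3.497 − 20.88 = -17.38, so d_i = -0.0575 m.
The image is virtual, upright and enlarged, on the same side as the object.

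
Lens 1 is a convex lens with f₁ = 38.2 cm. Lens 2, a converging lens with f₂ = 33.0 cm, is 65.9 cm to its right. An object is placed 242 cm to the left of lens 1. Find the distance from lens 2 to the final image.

Lens 1: 1/d_i1 = 1/f₁ − 1/d_o1 = 1/(38.2) − 1/(242) = 0.02205, so d_i1 = 45.36 cm.
The intermediate image is 45.36 cm to the right of lens 1, which is 65.9 − (45.36) = 20.54 cm to the left of lens 2, so d_o2 = +20.54 cm.
Lens 2: 1/d_i2 = 1/f₂ − 1/d_o2 = 1/(33.0) − 1/(20.54) = -0.01838, so d_i2 = -54.4 cm.
The final image is virtual, 54.4 cm to the left of lens 2 (overall magnification ≈ -0.50).

54.4 cm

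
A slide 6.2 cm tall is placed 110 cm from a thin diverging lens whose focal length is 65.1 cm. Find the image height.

For a diverging lens, f = -65.1 cm.
1/d_i = 1/f − 1/d_o = 1/(-65.10) − 1/(110) = -0.02445, so d_i = -40.90 cm.
m = −d_i/d_o = +0.3718.
|h_i| = |m|·h_o = 0.3718 × 6.2 = 2.31 cm. The image is virtual, upright and reduced, on the same side as the object.

2.31 cm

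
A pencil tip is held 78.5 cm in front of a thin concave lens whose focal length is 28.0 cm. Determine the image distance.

For a concave lens, f = -28.0 cm.
Thin-lens equation: 1/s_i = 1/f − 1/s_o = 1/(-28.00) − 1/(78.5) = -0.03571 − 0.01274 = -0.04845, so s_i = -20.6 cm.
The image is virtual, upright and reduced, on the same side as the object.

20.6 cm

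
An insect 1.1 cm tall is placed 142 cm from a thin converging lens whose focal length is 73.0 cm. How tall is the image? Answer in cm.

1.16 cm

1/d_i = 1/f − 1/d_o = 1/(73.00) − 1/(142) = 0.006656, so d_i = 150.2 cm.
m = −d_i/d_o = -1.058.
|h_i| = |m|·h_o = 1.058 × 1.1 = 1.16 cm. The image is real, inverted and enlarged, on the far side of the lens.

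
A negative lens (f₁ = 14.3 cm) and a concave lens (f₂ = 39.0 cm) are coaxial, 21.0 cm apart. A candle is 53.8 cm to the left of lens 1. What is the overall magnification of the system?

m = +0.115

f₁ = −14.3 cm (diverging).
Lens 1: 1/d_i1 = 1/(-14.3) − 1/(53.8) = -0.08852, so d_i1 = -11.30 cm; m₁ = −d_i1/d_o1 = +0.2100.
d_o2 = 21.0 − (-11.30) = 32.30 cm.
f₂ = −39.0 cm (diverging).
Lens 2: 1/d_i2 = 1/(-39.0) − 1/(32.30) = -0.05660, so d_i2 = -17.67 cm; m₂ = −d_i2/d_o2 = +0.5470.
m = m₁·m₂ = (+0.2100)(+0.5470) = +0.115.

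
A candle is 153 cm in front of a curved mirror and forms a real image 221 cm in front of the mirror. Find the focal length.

f = 90.4 cm (concave)

Real image ⇒ d_i = +221 cm.
1/f = 1/d_o + 1/d_i = 1/(153) + 1/(221) = 0.01106, so f = 90.4 cm.
Since f is positive, the curved mirror is concave.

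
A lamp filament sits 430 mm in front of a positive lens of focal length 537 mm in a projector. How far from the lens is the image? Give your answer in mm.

Thin-lens equation: 1/d_i = 1/f − 1/d_o = 1/(537.0) − 1/(430) = 0.001862 − 0.002326 = -0.0004634, so d_i = -2160 mm.
The image is virtual, upright and enlarged, on the same side as the object.

2160 mm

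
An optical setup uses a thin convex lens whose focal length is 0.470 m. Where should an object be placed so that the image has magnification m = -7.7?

m = −d_i/d_o ⇒ d_i = −m·d_o.
1/f = 1/d_o + 1/d_i = 1/d_o − 1/(m·d_o) = (1 − 1/m)/d_o, so d_o = f(1 − 1/m) = (0.4700)(1 − 1/(-7.7)) = 0.531 m.

0.531 m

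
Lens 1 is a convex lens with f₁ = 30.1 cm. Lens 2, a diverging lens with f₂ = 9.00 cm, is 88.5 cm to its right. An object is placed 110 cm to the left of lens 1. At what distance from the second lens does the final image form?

Lens 1: 1/d_i1 = 1/f₁ − 1/d_o1 = 1/(30.1) − 1/(110) = 0.02413, so d_i1 = 41.44 cm.
The intermediate image is 41.44 cm to the right of lens 1, which is 88.5 − (41.44) = 47.06 cm to the left of lens 2, so d_o2 = +47.06 cm.
Lens 2 is diverging, so f₂ = −9.00 cm.
Lens 2: 1/d_i2 = 1/f₂ − 1/d_o2 = 1/(-9.00) − 1/(47.06) = -0.1324, so d_i2 = -7.56 cm.
The final image is virtual, 7.56 cm to the left of lens 2 (overall magnification ≈ -0.060).

7.56 cm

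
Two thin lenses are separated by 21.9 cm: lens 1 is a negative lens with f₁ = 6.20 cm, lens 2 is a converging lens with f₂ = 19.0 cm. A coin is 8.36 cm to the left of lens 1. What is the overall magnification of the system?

m = -1.25

f₁ = −6.20 cm (diverging).
Lens 1: 1/d_i1 = 1/(-6.20) − 1/(8.36) = -0.2809, so d_i1 = -3.560 cm; m₁ = −d_i1/d_o1 = +0.4258.
d_o2 = 21.9 − (-3.560) = 25.46 cm.
Lens 2: 1/d_i2 = 1/(19.0) − 1/(25.46) = 0.01335, so d_i2 = 74.88 cm; m₂ = −d_i2/d_o2 = -2.941.
m = m₁·m₂ = (+0.4258)(-2.941) = -1.25.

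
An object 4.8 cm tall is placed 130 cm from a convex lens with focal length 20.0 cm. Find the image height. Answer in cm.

1/d_i = 1/f − 1/d_o = 1/(20.00) − 1/(130) = 0.04231, so d_i = 23.64 cm.
m = −d_i/d_o = -0.1818.
|h_i| = |m|·h_o = 0.1818 × 4.8 = 0.873 cm. The image is real, inverted and reduced, on the far side of the lens.

0.873 cm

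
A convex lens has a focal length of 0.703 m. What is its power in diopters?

P = 1/f = 1/(0.703 m) = +1.42 D.

P = +1.42 D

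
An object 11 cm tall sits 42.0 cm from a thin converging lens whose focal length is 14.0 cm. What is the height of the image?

5.50 cm

1/d_i = 1/f − 1/d_o = 1/(14.00) − 1/(42.0) = 0.04762, so d_i = 21.00 cm.
m = −d_i/d_o = -0.5000.
|h_i| = |m|·h_o = 0.5000 × 11 = 5.50 cm. The image is real, inverted and reduced, on the far side of the lens.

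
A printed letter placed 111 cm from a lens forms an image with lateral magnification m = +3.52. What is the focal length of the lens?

f = 155 cm (converging)

m = −d_i/d_o ⇒ d_i = −m·d_o = −(+3.52)·(111) = -390.7 cm.
1/f = 1/d_o + 1/d_i = 1/(111) + 1/(-390.7) = 0.006450, so f = 155 cm.
Since f is positive, the lens is converging.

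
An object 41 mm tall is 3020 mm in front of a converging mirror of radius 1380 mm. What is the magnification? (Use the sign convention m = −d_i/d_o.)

m = -0.296

f = R/2 = 1380/2 = 690.0 mm.
1/d_i = 1/f − 1/d_o = 1/(690.0) − 1/(3020) = 0.001118, so d_i = 894.3 mm.
m = −d_i/d_o = −(894.3)/(3020) = -0.296.
The image is real, inverted and reduced, in front of the mirror.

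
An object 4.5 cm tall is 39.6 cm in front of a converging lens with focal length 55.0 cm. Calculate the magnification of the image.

m = +3.57

1/d_i = 1/f − 1/d_o = 1/(55.00) − 1/(39.6) = -0.007071, so d_i = -141.4 cm.
m = −d_i/d_o = −(-141.4)/(39.6) = +3.57.
The image is virtual, upright and enlarged, on the same side as the object.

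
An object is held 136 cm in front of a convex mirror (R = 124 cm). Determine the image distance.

f = R/2 = 124/2 = 62.00 cm; for a convex mirror, f = -62.00 cm.
Mirror equation: 1/q = 1/f − 1/p = 1/(-62.00) − 1/(136) = -0.01613 − 0.007353 = -0.02348, so q = -42.6 cm.
The image is virtual, upright and reduced, behind the mirror.

42.6 cm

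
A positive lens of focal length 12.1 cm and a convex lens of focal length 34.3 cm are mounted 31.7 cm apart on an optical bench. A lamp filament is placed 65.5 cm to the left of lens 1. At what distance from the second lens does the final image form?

33.2 cm

Lens 1: 1/d_i1 = 1/f₁ − 1/d_o1 = 1/(12.1) − 1/(65.5) = 0.06738, so d_i1 = 14.84 cm.
The intermediate image is 14.84 cm to the right of lens 1, which is 31.7 − (14.84) = 16.86 cm to the left of lens 2, so d_o2 = +16.86 cm.
Lens 2: 1/d_i2 = 1/f₂ − 1/d_o2 = 1/(34.3) − 1/(16.86) = -0.03016, so d_i2 = -33.2 cm.
The final image is virtual, 33.2 cm to the left of lens 2 (overall magnification ≈ -0.45).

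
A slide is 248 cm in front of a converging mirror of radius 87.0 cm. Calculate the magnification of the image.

m = -0.213

f = R/2 = 87.0/2 = 43.50 cm.
1/d_i = 1/f − 1/d_o = 1/(43.50) − 1/(248) = 0.01896, so d_i = 52.75 cm.
m = −d_i/d_o = −(52.75)/(248) = -0.213.
The image is real, inverted and reduced, in front of the mirror.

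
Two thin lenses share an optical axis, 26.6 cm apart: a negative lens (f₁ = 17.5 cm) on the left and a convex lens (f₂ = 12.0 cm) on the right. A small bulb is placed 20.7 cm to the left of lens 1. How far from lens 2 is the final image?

18.0 cm

Lens 1 is diverging, so f₁ = −17.5 cm.
Lens 1: 1/d_i1 = 1/f₁ − 1/d_o1 = 1/(-17.5) − 1/(20.7) = -0.1055, so d_i1 = -9.483 cm.
The intermediate image is 9.483 cm to the left of lens 1 (virtual), which is 26.6 − (-9.483) = 36.08 cm to the left of lens 2, so d_o2 = +36.08 cm.
Lens 2: 1/d_i2 = 1/f₂ − 1/d_o2 = 1/(12.0) − 1/(36.08) = 0.05562, so d_i2 = 18.0 cm.
The final image is real, 18.0 cm to the right of lens 2 (overall magnification ≈ -0.23).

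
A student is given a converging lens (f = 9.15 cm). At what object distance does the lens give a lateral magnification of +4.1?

6.92 cm

m = −d_i/d_o ⇒ d_i = −m·d_o.
1/f = 1/d_o + 1/d_i = 1/d_o − 1/(m·d_o) = (1 − 1/m)/d_o, so d_o = f(1 − 1/m) = (9.150)(1 − 1/(+4.1)) = 6.92 cm.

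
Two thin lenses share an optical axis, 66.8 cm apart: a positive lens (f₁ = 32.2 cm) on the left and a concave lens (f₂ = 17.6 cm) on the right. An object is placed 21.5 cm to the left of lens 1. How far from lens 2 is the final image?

15.5 cm

Lens 1: 1/d_i1 = 1/f₁ − 1/d_o1 = 1/(32.2) − 1/(21.5) = -0.01546, so d_i1 = -64.70 cm.
The intermediate image is 64.70 cm to the left of lens 1 (virtual), which is 66.8 − (-64.70) = 131.5 cm to the left of lens 2, so d_o2 = +131.5 cm.
Lens 2 is diverging, so f₂ = −17.6 cm.
Lens 2: 1/d_i2 = 1/f₂ − 1/d_o2 = 1/(-17.6) − 1/(131.5) = -0.06442, so d_i2 = -15.5 cm.
The final image is virtual, 15.5 cm to the left of lens 2 (overall magnification ≈ 0.36).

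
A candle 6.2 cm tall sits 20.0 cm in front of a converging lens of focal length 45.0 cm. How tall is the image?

11.2 cm

1/d_i = 1/f − 1/d_o = 1/(45.00) − 1/(20.0) = -0.02778, so d_i = -36.00 cm.
m = −d_i/d_o = +1.800.
|h_i| = |m|·h_o = 1.800 × 6.2 = 11.2 cm. The image is virtual, upright and enlarged, on the same side as the object.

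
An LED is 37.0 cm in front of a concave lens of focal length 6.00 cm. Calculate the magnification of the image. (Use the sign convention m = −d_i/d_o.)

For a concave lens, f = -6.00 cm.
1/d_i = 1/f − 1/d_o = 1/(-6.000) − 1/(37.0) = -0.1937, so d_i = -5.163 cm.
m = −d_i/d_o = −(-5.163)/(37.0) = +0.140.
The image is virtual, upright and reduced, on the same side as the object.

m = +0.140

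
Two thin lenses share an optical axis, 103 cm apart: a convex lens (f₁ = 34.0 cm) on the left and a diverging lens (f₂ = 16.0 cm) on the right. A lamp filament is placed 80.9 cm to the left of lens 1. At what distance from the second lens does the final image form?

Lens 1: 1/d_i1 = 1/f₁ − 1/d_o1 = 1/(34.0) − 1/(80.9) = 0.01705, so d_i1 = 58.65 cm.
The intermediate image is 58.65 cm to the right of lens 1, which is 103 − (58.65) = 44.35 cm to the left of lens 2, so d_o2 = +44.35 cm.
Lens 2 is diverging, so f₂ = −16.0 cm.
Lens 2: 1/d_i2 = 1/f₂ − 1/d_o2 = 1/(-16.0) − 1/(44.35) = -0.08505, so d_i2 = -11.8 cm.
The final image is virtual, 11.8 cm to the left of lens 2 (overall magnification ≈ -0.19).

11.8 cm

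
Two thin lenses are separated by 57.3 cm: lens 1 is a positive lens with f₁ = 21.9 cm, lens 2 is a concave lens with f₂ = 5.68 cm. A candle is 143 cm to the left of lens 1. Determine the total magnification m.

Lens 1: 1/d_i1 = 1/(21.9) − 1/(143) = 0.03867, so d_i1 = 25.86 cm; m₁ = −d_i1/d_o1 = -0.1808.
d_o2 = 57.3 − (25.86) = 31.44 cm.
f₂ = −5.68 cm (diverging).
Lens 2: 1/d_i2 = 1/(-5.68) − 1/(31.44) = -0.2079, so d_i2 = -4.811 cm; m₂ = −d_i2/d_o2 = +0.1530.
m = m₁·m₂ = (-0.1808)(+0.1530) = -0.0277.

m = -0.0277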